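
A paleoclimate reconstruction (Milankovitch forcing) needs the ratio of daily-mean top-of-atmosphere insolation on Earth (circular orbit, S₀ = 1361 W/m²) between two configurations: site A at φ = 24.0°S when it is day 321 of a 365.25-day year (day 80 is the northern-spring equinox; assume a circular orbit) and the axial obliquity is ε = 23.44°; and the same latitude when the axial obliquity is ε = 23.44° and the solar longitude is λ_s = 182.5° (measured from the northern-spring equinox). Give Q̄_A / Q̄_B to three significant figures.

— Configuration A (φ=-24.0°):
Solar longitude: λ_s = 360° × (321 − 80)/365.25 = 237.536°.
sin δ = sin 23.44° × sin 237.536° = -0.33563, so δ = -19.611°.
cos H₀ = −tan(-24.0°) tan(-19.611°) = -0.1586, H₀ = 1.7301 rad.
Bracket: H₀ sin φ sin δ + cos φ cos δ sin H₀ = 1.7301×-0.40674×-0.33563 + 0.91355×0.94200×0.98734 = 0.236183 + 0.849669 = 1.085852.
Q̄ = (S₀/π) × [bracket] = (1361/π) × 1.085852 = 470.41 W/m².
— Configuration B (φ=-24.0°):
Solar declination: sin δ = sin ε · sin λ_s = sin 23.44° × sin 182.5° = -0.01735, so δ = -0.994°.
cos H₀ = −tan(-24.0°) tan(-0.994°) = -0.0077, H₀ = 1.5785 rad.
Bracket: H₀ sin φ sin δ + cos φ cos δ sin H₀ = 1.5785×-0.40674×-0.01735 + 0.91355×0.99985×0.99997 = 0.011139 + 0.913386 = 0.924525.
Q̄ = (S₀/π) × [bracket] = (1361/π) × 0.924525 = 400.52 W/m².
Ratio Q̄_A / Q̄_B = 470.41 / 400.52 = 1.174.

Q̄_A / Q̄_B ≈ 1.17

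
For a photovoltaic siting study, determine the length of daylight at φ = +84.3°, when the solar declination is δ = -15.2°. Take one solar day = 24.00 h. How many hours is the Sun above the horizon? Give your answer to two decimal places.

cos H₀ = −tan φ · tan δ = 2.7220 ≥ 1, so the Sun never rises (polar night) and H₀ = 0.
Daylight = 2H₀/(2π) × 24.00 h = (0.0000/π) × 24.00 = 0.00 h.

0.00 h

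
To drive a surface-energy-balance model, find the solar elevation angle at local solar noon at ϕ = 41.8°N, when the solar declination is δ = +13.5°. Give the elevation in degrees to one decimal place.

61.7°

At local noon the hour angle is zero, so the zenith angle equals |ϕ − δ| = |+41.8° − (+13.500°)| = 28.300°.
Elevation = 90° − 28.300° = 61.7°.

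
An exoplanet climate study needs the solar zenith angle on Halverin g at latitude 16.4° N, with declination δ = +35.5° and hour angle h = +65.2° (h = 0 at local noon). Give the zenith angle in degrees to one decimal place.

θ_z = 60.6°

cos θ_z = sin φ sin δ + cos φ cos δ cos h = 0.163957 + 0.327589 = 0.491546.
θ_z = arccos(0.491546) = 60.6°.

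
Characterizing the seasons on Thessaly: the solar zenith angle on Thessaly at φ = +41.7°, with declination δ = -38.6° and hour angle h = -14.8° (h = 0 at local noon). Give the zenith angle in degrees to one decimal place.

θ_z = 81.4°

cos θ_z = sin φ sin δ + cos φ cos δ cos h = -0.415024 + 0.564154 = 0.149130.
θ_z = arccos(0.149130) = 81.4°.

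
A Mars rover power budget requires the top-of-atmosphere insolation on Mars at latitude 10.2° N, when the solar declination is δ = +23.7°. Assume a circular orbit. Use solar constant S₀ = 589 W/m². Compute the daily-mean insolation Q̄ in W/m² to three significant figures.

cos H₀ = −tan(+10.2°) tan(+23.700°) = -0.0790, H₀ = 1.6499 rad.
Bracket: H₀ sin φ sin δ + cos φ cos δ sin H₀ = 1.6499×0.17708×0.40195 + 0.98420×0.91566×0.99688 = 0.117435 + 0.898381 = 1.015816.
Q̄ = (S₀/π) × [bracket] = (589/π) × 1.015816 = 190.4 W/m².

Q̄ ≈ 190 W/m²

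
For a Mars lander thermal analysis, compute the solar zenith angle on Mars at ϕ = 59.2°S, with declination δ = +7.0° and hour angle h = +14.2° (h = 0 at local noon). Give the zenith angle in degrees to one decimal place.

cos θ_z = sin ϕ sin δ + cos ϕ cos δ cos h = -0.104681 + 0.492698 = 0.388017.
θ_z = arccos(0.388017) = 67.2°.

θ_z = 67.2°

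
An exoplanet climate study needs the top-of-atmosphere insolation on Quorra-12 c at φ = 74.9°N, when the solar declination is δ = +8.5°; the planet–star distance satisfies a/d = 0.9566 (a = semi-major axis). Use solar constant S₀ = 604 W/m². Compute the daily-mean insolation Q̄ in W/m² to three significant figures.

cos H₀ = −tan(+74.9°) tan(+8.500°) = -0.5539, H₀ = 2.1578 rad.
Bracket: H₀ sin φ sin δ + cos φ cos δ sin H₀ = 2.1578×0.96547×0.14781 + 0.26050×0.98902×0.83259 = 0.307931 + 0.214508 = 0.522439.
Inverse-square distance factor (a/d)² = 0.9566² = 0.915084.
Q̄ = (S₀/π) × 0.915084 × [bracket] = (604/π) × 0.915084 × 0.522439 = 91.91 W/m².

Q̄ ≈ 91.9 W/m²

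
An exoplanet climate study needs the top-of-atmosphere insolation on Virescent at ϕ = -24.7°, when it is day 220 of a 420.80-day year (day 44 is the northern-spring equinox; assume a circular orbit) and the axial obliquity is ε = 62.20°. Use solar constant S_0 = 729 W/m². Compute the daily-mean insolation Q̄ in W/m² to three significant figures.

Solar longitude: L_s = 360° × (220 − 44)/420.80 = 150.570°.
sin δ = sin 62.20° × sin 150.570° = 0.43464, so δ = +25.763°.
cos h₀ = −tan(-24.7°) tan(+25.763°) = 0.2220, h₀ = 1.3470 rad.
Bracket: h₀ sin ϕ sin δ + cos ϕ cos δ sin h₀ = 1.3470×-0.41787×0.43464 + 0.90851×0.90060×0.97505 = -0.244646 + 0.797790 = 0.553144.
Q̄ = (S_0/π) × [bracket] = (729/π) × 0.553144 = 128.4 W/m².

Q̄ ≈ 128 W/m²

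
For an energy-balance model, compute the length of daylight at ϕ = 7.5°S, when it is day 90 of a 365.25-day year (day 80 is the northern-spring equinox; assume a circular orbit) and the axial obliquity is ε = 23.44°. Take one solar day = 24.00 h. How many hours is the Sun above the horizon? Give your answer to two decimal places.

Solar longitude: L_s = 360° × (90 − 80)/365.25 = 9.856°.
sin δ = sin 23.44° × sin 9.856° = 0.06809, so δ = +3.904°.
cos h₀ = −tan ϕ · tan δ = −tan(-7.5°) × tan(+3.904°) = 0.0090, so h₀ = 1.5618 rad = 89.49°.
Daylight = 2h₀/(2π) × 24.00 h = (1.5618/π) × 24.00 = 11.93 h.

11.93 h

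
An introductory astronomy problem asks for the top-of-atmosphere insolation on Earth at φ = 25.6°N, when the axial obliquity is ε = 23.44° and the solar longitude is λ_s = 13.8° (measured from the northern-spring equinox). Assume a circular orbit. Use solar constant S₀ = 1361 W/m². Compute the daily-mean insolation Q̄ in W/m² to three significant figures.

Solar declination: sin δ = sin ε · sin λ_s = sin 23.44° × sin 13.8° = 0.09489, so δ = +5.445°.
cos H₀ = −tan(+25.6°) tan(+5.445°) = -0.0457, H₀ = 1.6165 rad.
Bracket: H₀ sin φ sin δ + cos φ cos δ sin H₀ = 1.6165×0.43209×0.09489 + 0.90183×0.99549×0.99896 = 0.066278 + 0.896829 = 0.963107.
Q̄ = (S₀/π) × [bracket] = (1361/π) × 0.963107 = 417.2 W/m².

Q̄ ≈ 417 W/m²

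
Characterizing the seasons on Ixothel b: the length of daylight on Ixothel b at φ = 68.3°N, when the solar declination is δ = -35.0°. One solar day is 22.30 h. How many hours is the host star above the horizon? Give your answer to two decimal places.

0.00 h

cos H₀ = −tan φ · tan δ = 1.7595 ≥ 1, so the host star never rises (polar night) and H₀ = 0.
Daylight = 2H₀/(2π) × 22.30 h = (0.0000/π) × 22.30 = 0.00 h.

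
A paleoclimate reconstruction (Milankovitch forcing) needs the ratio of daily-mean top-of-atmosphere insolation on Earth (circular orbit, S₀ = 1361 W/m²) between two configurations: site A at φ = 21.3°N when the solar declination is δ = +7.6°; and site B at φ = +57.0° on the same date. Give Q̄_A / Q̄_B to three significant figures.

— Configuration A (φ=+21.3°):
cos H₀ = −tan(+21.3°) tan(+7.600°) = -0.0520, H₀ = 1.6228 rad.
Bracket: H₀ sin φ sin δ + cos φ cos δ sin H₀ = 1.6228×0.36325×0.13226 + 0.93169×0.99122×0.99865 = 0.077965 + 0.922263 = 1.000228.
Q̄ = (S₀/π) × [bracket] = (1361/π) × 1.000228 = 433.32 W/m².
— Configuration B (φ=+57.0°):
cos H₀ = −tan(+57.0°) tan(+7.600°) = -0.2055, H₀ = 1.7777 rad.
Bracket: H₀ sin φ sin δ + cos φ cos δ sin H₀ = 1.7777×0.83867×0.13226 + 0.54464×0.99122×0.97867 = 0.197187 + 0.528343 = 0.725530.
Q̄ = (S₀/π) × [bracket] = (1361/π) × 0.725530 = 314.31 W/m².
Ratio Q̄_A / Q̄_B = 433.32 / 314.31 = 1.379.

Q̄_A / Q̄_B ≈ 1.38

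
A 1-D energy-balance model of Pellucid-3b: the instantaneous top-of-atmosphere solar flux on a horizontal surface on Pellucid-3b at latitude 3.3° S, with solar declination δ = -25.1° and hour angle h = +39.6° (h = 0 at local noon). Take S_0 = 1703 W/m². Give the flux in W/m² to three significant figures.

1.23e+03 W/m²

cos θ_z = sin ϕ sin δ + cos ϕ cos δ cos h = 0.024419 + 0.696596 = 0.721015.
Flux = S_0 · cos θ_z = 1703 × 0.721015 = 1228 W/m².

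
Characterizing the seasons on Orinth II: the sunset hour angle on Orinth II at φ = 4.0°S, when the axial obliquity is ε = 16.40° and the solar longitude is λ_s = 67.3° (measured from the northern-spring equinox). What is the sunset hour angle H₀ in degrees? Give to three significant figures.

H₀ = 88.9°

Solar declination: sin δ = sin ε · sin λ_s = sin 16.40° × sin 67.3° = 0.26047, so δ = +15.098°.
cos H₀ = −tan φ · tan δ = −tan(-4.0°) × tan(+15.098°) = 0.0189, so H₀ = 1.5519 rad = 88.92°.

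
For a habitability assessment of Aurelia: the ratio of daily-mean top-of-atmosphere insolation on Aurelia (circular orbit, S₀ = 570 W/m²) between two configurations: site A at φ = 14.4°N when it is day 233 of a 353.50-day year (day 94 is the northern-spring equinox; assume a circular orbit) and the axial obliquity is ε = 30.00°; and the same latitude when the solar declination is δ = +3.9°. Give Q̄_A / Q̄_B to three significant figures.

Q̄_A / Q̄_B ≈ 1.05

— Configuration A (φ=+14.4°):
Solar longitude: λ_s = 360° × (233 − 94)/353.50 = 141.556°.
sin δ = sin 30.00° × sin 141.556° = 0.31088, so δ = +18.112°.
cos H₀ = −tan(+14.4°) tan(+18.112°) = -0.0840, H₀ = 1.6549 rad.
Bracket: H₀ sin φ sin δ + cos φ cos δ sin H₀ = 1.6549×0.24869×0.31088 + 0.96858×0.95045×0.99647 = 0.127945 + 0.917337 = 1.045282.
Q̄ = (S₀/π) × [bracket] = (570/π) × 1.045282 = 189.65 W/m².
— Configuration B (φ=+14.4°):
cos H₀ = −tan(+14.4°) tan(+3.900°) = -0.0175, H₀ = 1.5883 rad.
Bracket: H₀ sin φ sin δ + cos φ cos δ sin H₀ = 1.5883×0.24869×0.06802 + 0.96858×0.99768×0.99985 = 0.026868 + 0.966188 = 0.993056.
Q̄ = (S₀/π) × [bracket] = (570/π) × 0.993056 = 180.18 W/m².
Ratio Q̄_A / Q̄_B = 189.65 / 180.18 = 1.053.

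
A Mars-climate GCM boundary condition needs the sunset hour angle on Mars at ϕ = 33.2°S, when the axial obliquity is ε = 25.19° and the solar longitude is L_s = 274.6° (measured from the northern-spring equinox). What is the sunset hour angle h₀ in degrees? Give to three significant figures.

h₀ = 108°

Solar declination: sin δ = sin ε · sin L_s = sin 25.19° × sin 274.6° = -0.42425, so δ = -25.103°.
cos h₀ = −tan ϕ · tan δ = −tan(-33.2°) × tan(-25.103°) = -0.3066, so h₀ = 1.8824 rad = 107.85°.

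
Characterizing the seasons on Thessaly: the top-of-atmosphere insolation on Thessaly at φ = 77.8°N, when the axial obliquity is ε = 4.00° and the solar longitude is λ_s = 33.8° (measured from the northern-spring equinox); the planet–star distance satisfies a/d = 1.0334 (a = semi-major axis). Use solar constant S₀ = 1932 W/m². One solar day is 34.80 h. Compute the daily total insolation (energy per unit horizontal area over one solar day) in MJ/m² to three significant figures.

22.6 MJ/m²

Solar declination: sin δ = sin ε · sin λ_s = sin 4.00° × sin 33.8° = 0.03881, so δ = +2.224°.
cos H₀ = −tan(+77.8°) tan(+2.224°) = -0.1796, H₀ = 1.7514 rad.
Bracket: H₀ sin φ sin δ + cos φ cos δ sin H₀ = 1.7514×0.97742×0.03881 + 0.21132×0.99925×0.98374 = 0.066437 + 0.207728 = 0.274165.
Inverse-square distance factor (a/d)² = 1.0334² = 1.067916.
Q̄ = (S₀/π) × 1.067916 × [bracket] = (1932/π) × 1.067916 × 0.274165 = 180.06 W/m².
Daily total = Q̄ × 34.80 h × 3600 s/h = 180.06 × 34.80 × 3600 / 10⁶ = 22.56 MJ/m².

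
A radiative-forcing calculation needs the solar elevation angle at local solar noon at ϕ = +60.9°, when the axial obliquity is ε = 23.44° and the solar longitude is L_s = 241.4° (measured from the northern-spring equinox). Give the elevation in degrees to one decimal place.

Solar declination: sin δ = sin ε · sin L_s = sin 23.44° × sin 241.4° = -0.34925, so δ = -20.442°.
At local noon the hour angle is zero, so the zenith angle equals |ϕ − δ| = |+60.9° − (-20.442°)| = 81.342°.
Elevation = 90° − 81.342° = 8.7°.

8.7°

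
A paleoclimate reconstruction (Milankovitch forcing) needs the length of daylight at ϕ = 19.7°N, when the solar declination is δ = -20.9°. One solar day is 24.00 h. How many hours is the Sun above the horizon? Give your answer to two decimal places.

10.95 h

cos h₀ = −tan ϕ · tan δ = −tan(+19.7°) × tan(-20.900°) = 0.1367, so h₀ = 1.4336 rad = 82.14°.
Daylight = 2h₀/(2π) × 24.00 h = (1.4336/π) × 24.00 = 10.95 h.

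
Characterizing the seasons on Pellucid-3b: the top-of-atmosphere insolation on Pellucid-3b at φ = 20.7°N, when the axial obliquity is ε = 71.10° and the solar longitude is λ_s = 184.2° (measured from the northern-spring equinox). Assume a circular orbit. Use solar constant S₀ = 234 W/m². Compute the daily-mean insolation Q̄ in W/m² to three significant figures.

Solar declination: sin δ = sin ε · sin λ_s = sin 71.10° × sin 184.2° = -0.06929, so δ = -3.973°.
cos H₀ = −tan(+20.7°) tan(-3.973°) = 0.0262, H₀ = 1.5445 rad.
Bracket: H₀ sin φ sin δ + cos φ cos δ sin H₀ = 1.5445×0.35347×-0.06929 + 0.93544×0.99760×0.99966 = -0.037828 + 0.932878 = 0.895050.
Q̄ = (S₀/π) × [bracket] = (234/π) × 0.895050 = 66.67 W/m².

Q̄ ≈ 66.7 W/m²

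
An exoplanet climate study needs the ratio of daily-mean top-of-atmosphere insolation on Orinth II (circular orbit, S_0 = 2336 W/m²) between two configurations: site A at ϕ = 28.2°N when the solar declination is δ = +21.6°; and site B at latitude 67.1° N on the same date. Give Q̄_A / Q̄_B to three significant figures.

— Configuration A (ϕ=+28.2°):
cos h₀ = −tan(+28.2°) tan(+21.600°) = -0.2123, h₀ = 1.7847 rad.
Bracket: h₀ sin ϕ sin δ + cos ϕ cos δ sin h₀ = 1.7847×0.47255×0.36812 + 0.88130×0.92978×0.97721 = 0.310458 + 0.800741 = 1.111199.
Q̄ = (S_0/π) × [bracket] = (2336/π) × 1.111199 = 826.26 W/m².
— Configuration B (ϕ=+67.1°):
cos h₀ = −tan(+67.1°) tan(+21.600°) = -0.9373, h₀ = 2.7856 rad.
Bracket: h₀ sin ϕ sin δ + cos ϕ cos δ sin h₀ = 2.7856×0.92119×0.36812 + 0.38912×0.92978×0.34854 = 0.944621 + 0.126100 = 1.070721.
Q̄ = (S_0/π) × [bracket] = (2336/π) × 1.070721 = 796.16 W/m².
Ratio Q̄_A / Q̄_B = 826.26 / 796.16 = 1.038.

Q̄_A / Q̄_B ≈ 1.04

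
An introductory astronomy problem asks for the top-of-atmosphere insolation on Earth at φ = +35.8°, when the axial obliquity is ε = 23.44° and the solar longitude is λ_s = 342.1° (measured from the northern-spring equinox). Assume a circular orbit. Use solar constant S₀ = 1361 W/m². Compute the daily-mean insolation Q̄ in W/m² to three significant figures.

Q̄ ≈ 301 W/m²

Solar declination: sin δ = sin ε · sin λ_s = sin 23.44° × sin 342.1° = -0.12226, so δ = -7.023°.
cos H₀ = −tan(+35.8°) tan(-7.023°) = 0.0888, H₀ = 1.4818 rad.
Bracket: H₀ sin φ sin δ + cos φ cos δ sin H₀ = 1.4818×0.58496×-0.12226 + 0.81106×0.99250×0.99605 = -0.105974 + 0.801797 = 0.695823.
Q̄ = (S₀/π) × [bracket] = (1361/π) × 0.695823 = 301.4 W/m².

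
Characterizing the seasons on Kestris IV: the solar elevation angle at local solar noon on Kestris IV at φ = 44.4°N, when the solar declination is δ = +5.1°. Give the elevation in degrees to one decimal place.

50.7°

At local noon the hour angle is zero, so the zenith angle equals |φ − δ| = |+44.4° − (+5.100°)| = 39.300°.
Elevation = 90° − 39.300° = 50.7°.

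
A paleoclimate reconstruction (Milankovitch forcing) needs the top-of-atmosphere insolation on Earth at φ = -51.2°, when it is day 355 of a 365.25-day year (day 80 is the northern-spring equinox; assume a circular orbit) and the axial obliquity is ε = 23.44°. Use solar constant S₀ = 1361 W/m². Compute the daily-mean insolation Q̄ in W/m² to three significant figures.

Q̄ ≈ 497 W/m²

Solar longitude: λ_s = 360° × (355 − 80)/365.25 = 271.047°.
sin δ = sin 23.44° × sin 271.047° = -0.39772, so δ = -23.436°.
cos H₀ = −tan(-51.2°) tan(-23.436°) = -0.5391, H₀ = 2.1402 rad.
Bracket: H₀ sin φ sin δ + cos φ cos δ sin H₀ = 2.1402×-0.77934×-0.39772 + 0.62660×0.91751×0.84221 = 0.663374 + 0.484196 = 1.147570.
Q̄ = (S₀/π) × [bracket] = (1361/π) × 1.147570 = 497.1 W/m².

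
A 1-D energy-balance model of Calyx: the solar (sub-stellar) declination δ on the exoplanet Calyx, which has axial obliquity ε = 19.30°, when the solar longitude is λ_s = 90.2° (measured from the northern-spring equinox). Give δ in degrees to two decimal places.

sin δ = sin ε · sin λ_s = sin 19.30° × sin 90.2° = 0.330512.
δ = arcsin(0.330512) = +19.30°.

δ = +19.30°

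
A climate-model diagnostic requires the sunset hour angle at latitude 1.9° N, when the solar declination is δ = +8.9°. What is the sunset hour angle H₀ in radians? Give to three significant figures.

cos H₀ = −tan φ · tan δ = −tan(+1.9°) × tan(+8.900°) = -0.0052, so H₀ = 1.5760 rad = 90.30°.

H₀ = 1.58 rad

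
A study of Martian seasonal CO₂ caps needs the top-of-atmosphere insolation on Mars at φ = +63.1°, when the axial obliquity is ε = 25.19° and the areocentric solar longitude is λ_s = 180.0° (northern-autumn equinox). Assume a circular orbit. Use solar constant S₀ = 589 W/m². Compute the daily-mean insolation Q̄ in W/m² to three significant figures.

Q̄ ≈ 84.8 W/m²

sin δ = sin 25.19° × sin 180.0° = 0.00000, so δ = +0.000°.
cos H₀ = −tan(+63.1°) tan(+0.000°) = -0.0000, H₀ = 1.5708 rad.
Bracket: H₀ sin φ sin δ + cos φ cos δ sin H₀ = 1.5708×0.89180×0.00000 + 0.45243×1.00000×1.00000 = 0.000000 + 0.452430 = 0.452430.
Q̄ = (S₀/π) × [bracket] = (589/π) × 0.452430 = 84.82 W/m².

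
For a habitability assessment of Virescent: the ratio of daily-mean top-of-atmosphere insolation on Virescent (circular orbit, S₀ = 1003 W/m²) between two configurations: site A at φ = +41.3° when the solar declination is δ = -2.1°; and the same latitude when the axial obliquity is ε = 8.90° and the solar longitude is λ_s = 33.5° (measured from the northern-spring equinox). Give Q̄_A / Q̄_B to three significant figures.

Q̄_A / Q̄_B ≈ 0.850

— Configuration A (φ=+41.3°):
cos H₀ = −tan(+41.3°) tan(-2.100°) = 0.0322, H₀ = 1.5386 rad.
Bracket: H₀ sin φ sin δ + cos φ cos δ sin H₀ = 1.5386×0.66000×-0.03664 + 0.75126×0.99933×0.99948 = -0.037207 + 0.750366 = 0.713159.
Q̄ = (S₀/π) × [bracket] = (1003/π) × 0.713159 = 227.69 W/m².
— Configuration B (φ=+41.3°):
Solar declination: sin δ = sin ε · sin λ_s = sin 8.90° × sin 33.5° = 0.08539, so δ = +4.898°.
cos H₀ = −tan(+41.3°) tan(+4.898°) = -0.0753, H₀ = 1.6462 rad.
Bracket: H₀ sin φ sin δ + cos φ cos δ sin H₀ = 1.6462×0.66000×0.08539 + 0.75126×0.99635×0.99716 = 0.092776 + 0.746392 = 0.839168.
Q̄ = (S₀/π) × [bracket] = (1003/π) × 0.839168 = 267.92 W/m².
Ratio Q̄_A / Q̄_B = 227.69 / 267.92 = 0.8498.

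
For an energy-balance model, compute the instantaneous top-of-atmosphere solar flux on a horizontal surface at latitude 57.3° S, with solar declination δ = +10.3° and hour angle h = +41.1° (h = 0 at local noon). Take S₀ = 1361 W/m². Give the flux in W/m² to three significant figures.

340 W/m²

cos θ_z = sin φ sin δ + cos φ cos δ cos h = -0.150464 + 0.400545 = 0.250081.
Flux = S₀ · cos θ_z = 1361 × 0.250081 = 340.4 W/m².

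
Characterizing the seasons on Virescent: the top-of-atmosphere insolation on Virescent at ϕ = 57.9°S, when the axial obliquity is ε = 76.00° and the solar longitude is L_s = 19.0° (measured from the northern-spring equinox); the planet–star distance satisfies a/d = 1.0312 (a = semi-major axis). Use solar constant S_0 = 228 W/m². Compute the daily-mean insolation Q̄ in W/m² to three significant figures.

Q̄ ≈ 12.1 W/m²

Solar declination: sin δ = sin ε · sin L_s = sin 76.00° × sin 19.0° = 0.31590, so δ = +18.415°.
cos h₀ = −tan(-57.9°) tan(+18.415°) = 0.5308, h₀ = 1.0113 rad.
Bracket: h₀ sin ϕ sin δ + cos ϕ cos δ sin h₀ = 1.0113×-0.84712×0.31590 + 0.53140×0.94879×0.84752 = -0.270629 + 0.427309 = 0.156680.
Inverse-square distance factor (a/d)² = 1.0312² = 1.063373.
Q̄ = (S_0/π) × 1.063373 × [bracket] = (228/π) × 1.063373 × 0.156680 = 12.09 W/m².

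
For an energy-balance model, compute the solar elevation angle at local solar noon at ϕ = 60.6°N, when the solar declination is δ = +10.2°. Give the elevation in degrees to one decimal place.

At local noon the hour angle is zero, so the zenith angle equals |ϕ − δ| = |+60.6° − (+10.200°)| = 50.400°.
Elevation = 90° − 50.400° = 39.6°.

39.6°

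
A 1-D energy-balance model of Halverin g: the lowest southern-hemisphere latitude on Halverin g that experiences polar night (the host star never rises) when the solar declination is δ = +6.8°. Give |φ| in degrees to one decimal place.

|φ| = 83.2°

Polar night requires cos H₀ = −tan φ tan δ ≥ 1, i.e. tan φ tan δ ≤ −1.
The boundary is |tan φ| · |tan δ| = 1, so |φ| = 90° − |δ| = 90° − 6.8° = 83.2° in the southern hemisphere.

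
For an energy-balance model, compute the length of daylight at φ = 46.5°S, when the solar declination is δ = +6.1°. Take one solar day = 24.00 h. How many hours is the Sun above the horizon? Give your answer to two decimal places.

11.14 h

cos H₀ = −tan φ · tan δ = −tan(-46.5°) × tan(+6.100°) = 0.1126, so H₀ = 1.4579 rad = 83.53°.
Daylight = 2H₀/(2π) × 24.00 h = (1.4579/π) × 24.00 = 11.14 h.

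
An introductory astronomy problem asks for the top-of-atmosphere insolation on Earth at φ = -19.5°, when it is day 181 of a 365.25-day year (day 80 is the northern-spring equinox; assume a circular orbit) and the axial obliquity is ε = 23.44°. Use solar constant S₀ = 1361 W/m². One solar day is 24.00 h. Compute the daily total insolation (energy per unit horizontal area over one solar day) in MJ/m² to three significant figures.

25.1 MJ/m²

Solar longitude: λ_s = 360° × (181 − 80)/365.25 = 99.548°.
sin δ = sin 23.44° × sin 99.548° = 0.39228, so δ = +23.096°.
cos H₀ = −tan(-19.5°) tan(+23.096°) = 0.1510, H₀ = 1.4192 rad.
Bracket: H₀ sin φ sin δ + cos φ cos δ sin H₀ = 1.4192×-0.33381×0.39228 + 0.94264×0.91985×0.98853 = -0.185840 + 0.857142 = 0.671302.
Q̄ = (S₀/π) × [bracket] = (1361/π) × 0.671302 = 290.82 W/m².
Daily total = Q̄ × 24.00 h × 3600 s/h = 290.82 × 24.00 × 3600 / 10⁶ = 25.13 MJ/m².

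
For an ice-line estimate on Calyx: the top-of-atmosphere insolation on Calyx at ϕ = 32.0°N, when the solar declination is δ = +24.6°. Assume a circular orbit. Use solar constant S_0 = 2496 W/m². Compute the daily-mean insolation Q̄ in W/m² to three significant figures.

Q̄ ≈ 913 W/m²

cos h₀ = −tan(+32.0°) tan(+24.600°) = -0.2861, h₀ = 1.8609 rad.
Bracket: h₀ sin ϕ sin δ + cos ϕ cos δ sin h₀ = 1.8609×0.52992×0.41628 + 0.84805×0.90924×0.95820 = 0.410505 + 0.738850 = 1.149355.
Q̄ = (S_0/π) × [bracket] = (2496/π) × 1.149355 = 913.2 W/m².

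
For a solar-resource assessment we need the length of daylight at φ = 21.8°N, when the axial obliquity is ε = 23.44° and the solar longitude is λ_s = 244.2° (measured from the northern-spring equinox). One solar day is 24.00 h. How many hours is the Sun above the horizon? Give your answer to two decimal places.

10.82 h

Solar declination: sin δ = sin ε · sin λ_s = sin 23.44° × sin 244.2° = -0.35814, so δ = -20.986°.
cos H₀ = −tan φ · tan δ = −tan(+21.8°) × tan(-20.986°) = 0.1534, so H₀ = 1.4168 rad = 81.17°.
Daylight = 2H₀/(2π) × 24.00 h = (1.4168/π) × 24.00 = 10.82 h.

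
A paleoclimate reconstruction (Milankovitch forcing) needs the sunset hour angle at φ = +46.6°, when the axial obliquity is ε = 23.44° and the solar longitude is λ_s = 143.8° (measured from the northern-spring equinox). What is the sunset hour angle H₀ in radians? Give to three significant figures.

Solar declination: sin δ = sin ε · sin λ_s = sin 23.44° × sin 143.8° = 0.23494, so δ = +13.588°.
cos H₀ = −tan φ · tan δ = −tan(+46.6°) × tan(+13.588°) = -0.2556, so H₀ = 1.8293 rad = 104.81°.

H₀ = 1.83 rad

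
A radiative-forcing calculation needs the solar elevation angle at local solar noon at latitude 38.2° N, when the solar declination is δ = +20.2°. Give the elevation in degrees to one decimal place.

At local noon the hour angle is zero, so the zenith angle equals |φ − δ| = |+38.2° − (+20.200°)| = 18.000°.
Elevation = 90° − 18.000° = 72.0°.

72.0°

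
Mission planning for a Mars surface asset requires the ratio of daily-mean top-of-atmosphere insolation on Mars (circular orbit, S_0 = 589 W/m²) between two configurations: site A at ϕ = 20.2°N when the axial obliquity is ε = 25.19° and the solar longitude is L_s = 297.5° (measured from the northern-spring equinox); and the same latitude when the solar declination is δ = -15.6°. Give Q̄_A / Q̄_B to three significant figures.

Q̄_A / Q̄_B ≈ 0.884

— Configuration A (ϕ=+20.2°):
Solar declination: sin δ = sin ε · sin L_s = sin 25.19° × sin 297.5° = -0.37753, so δ = -22.181°.
cos h₀ = −tan(+20.2°) tan(-22.181°) = 0.1500, h₀ = 1.4202 rad.
Bracket: h₀ sin ϕ sin δ + cos ϕ cos δ sin h₀ = 1.4202×0.34530×-0.37753 + 0.93849×0.92600×0.98869 = -0.185139 + 0.859213 = 0.674074.
Q̄ = (S_0/π) × [bracket] = (589/π) × 0.674074 = 126.38 W/m².
— Configuration B (ϕ=+20.2°):
cos h₀ = −tan(+20.2°) tan(-15.600°) = 0.1027, h₀ = 1.4679 rad.
Bracket: h₀ sin ϕ sin δ + cos ϕ cos δ sin h₀ = 1.4679×0.34530×-0.26892 + 0.93849×0.96316×0.99471 = -0.136306 + 0.899134 = 0.762828.
Q̄ = (S_0/π) × [bracket] = (589/π) × 0.762828 = 143.02 W/m².
Ratio Q̄_A / Q̄_B = 126.38 / 143.02 = 0.8837.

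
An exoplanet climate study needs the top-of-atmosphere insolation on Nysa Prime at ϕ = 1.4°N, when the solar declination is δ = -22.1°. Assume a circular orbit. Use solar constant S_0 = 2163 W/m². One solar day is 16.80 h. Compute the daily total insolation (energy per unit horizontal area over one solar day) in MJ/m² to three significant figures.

cos h₀ = −tan(+1.4°) tan(-22.100°) = 0.0099, h₀ = 1.5609 rad.
Bracket: h₀ sin ϕ sin δ + cos ϕ cos δ sin h₀ = 1.5609×0.02443×-0.37622 + 0.99970×0.92653×0.99995 = -0.014346 + 0.926206 = 0.911860.
Q̄ = (S_0/π) × [bracket] = (2163/π) × 0.911860 = 627.82 W/m².
Daily total = Q̄ × 16.80 h × 3600 s/h = 627.82 × 16.80 × 3600 / 10⁶ = 37.97 MJ/m².

38.0 MJ/m²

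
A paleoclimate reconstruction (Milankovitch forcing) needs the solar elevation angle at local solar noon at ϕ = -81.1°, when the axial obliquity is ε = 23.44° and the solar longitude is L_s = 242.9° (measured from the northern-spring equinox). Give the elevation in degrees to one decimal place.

Solar declination: sin δ = sin ε · sin L_s = sin 23.44° × sin 242.9° = -0.35412, so δ = -20.739°.
At local noon the hour angle is zero, so the zenith angle equals |ϕ − δ| = |-81.1° − (-20.739°)| = 60.361°.
Elevation = 90° − 60.361° = 29.6°.

29.6°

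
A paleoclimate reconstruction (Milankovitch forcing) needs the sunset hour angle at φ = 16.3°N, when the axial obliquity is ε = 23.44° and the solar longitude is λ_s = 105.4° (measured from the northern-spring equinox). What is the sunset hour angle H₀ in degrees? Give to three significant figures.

Solar declination: sin δ = sin ε · sin λ_s = sin 23.44° × sin 105.4° = 0.38351, so δ = +22.551°.
cos H₀ = −tan φ · tan δ = −tan(+16.3°) × tan(+22.551°) = -0.1214, so H₀ = 1.6925 rad = 96.97°.

H₀ = 97.0°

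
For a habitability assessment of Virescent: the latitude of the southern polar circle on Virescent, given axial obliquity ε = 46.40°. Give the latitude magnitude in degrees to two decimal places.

43.60°

The polar circle is the lowest latitude that experiences at least one full rotation of continuous darkness at the northern-summer solstice; it lies at |φ| = 90° − ε = 90° − 46.40° = 43.60°.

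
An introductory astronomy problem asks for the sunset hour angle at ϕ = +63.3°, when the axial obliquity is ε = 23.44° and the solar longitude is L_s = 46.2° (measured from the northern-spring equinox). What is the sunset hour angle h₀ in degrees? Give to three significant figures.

h₀ = 127°

Solar declination: sin δ = sin ε · sin L_s = sin 23.44° × sin 46.2° = 0.28711, so δ = +16.685°.
cos h₀ = −tan ϕ · tan δ = −tan(+63.3°) × tan(+16.685°) = -0.5959, so h₀ = 2.2092 rad = 126.58°.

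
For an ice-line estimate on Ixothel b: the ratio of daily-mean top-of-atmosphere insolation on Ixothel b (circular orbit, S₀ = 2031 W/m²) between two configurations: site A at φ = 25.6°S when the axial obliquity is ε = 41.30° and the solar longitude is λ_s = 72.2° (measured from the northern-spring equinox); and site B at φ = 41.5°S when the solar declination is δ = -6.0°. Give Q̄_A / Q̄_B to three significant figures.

Q̄_A / Q̄_B ≈ 0.383

— Configuration A (φ=-25.6°):
Solar declination: sin δ = sin ε · sin λ_s = sin 41.30° × sin 72.2° = 0.62841, so δ = +38.933°.
cos H₀ = −tan(-25.6°) tan(+38.933°) = 0.3871, H₀ = 1.1734 rad.
Bracket: H₀ sin φ sin δ + cos φ cos δ sin H₀ = 1.1734×-0.43209×0.62841 + 0.90183×0.77788×0.92206 = -0.318613 + 0.646839 = 0.328226.
Q̄ = (S₀/π) × [bracket] = (2031/π) × 0.328226 = 212.19 W/m².
— Configuration B (φ=-41.5°):
cos H₀ = −tan(-41.5°) tan(-6.000°) = -0.0930, H₀ = 1.6639 rad.
Bracket: H₀ sin φ sin δ + cos φ cos δ sin H₀ = 1.6639×-0.66262×-0.10453 + 0.74896×0.99452×0.99567 = 0.115248 + 0.741630 = 0.856878.
Q̄ = (S₀/π) × [bracket] = (2031/π) × 0.856878 = 553.96 W/m².
Ratio Q̄_A / Q̄_B = 212.19 / 553.96 = 0.3830.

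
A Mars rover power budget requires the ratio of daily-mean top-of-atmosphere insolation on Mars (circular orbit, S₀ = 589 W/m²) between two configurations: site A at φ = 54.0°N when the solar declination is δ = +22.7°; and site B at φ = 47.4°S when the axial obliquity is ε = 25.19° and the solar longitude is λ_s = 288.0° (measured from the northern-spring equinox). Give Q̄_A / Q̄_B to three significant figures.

— Configuration A (φ=+54.0°):
cos H₀ = −tan(+54.0°) tan(+22.700°) = -0.5758, H₀ = 2.1843 rad.
Bracket: H₀ sin φ sin δ + cos φ cos δ sin H₀ = 2.1843×0.80902×0.38591 + 0.58779×0.92254×0.81762 = 0.681958 + 0.443362 = 1.125320.
Q̄ = (S₀/π) × [bracket] = (589/π) × 1.125320 = 210.98 W/m².
— Configuration B (φ=-47.4°):
Solar declination: sin δ = sin ε · sin λ_s = sin 25.19° × sin 288.0° = -0.40479, so δ = -23.878°.
cos H₀ = −tan(-47.4°) tan(-23.878°) = -0.4814, H₀ = 2.0731 rad.
Bracket: H₀ sin φ sin δ + cos φ cos δ sin H₀ = 2.0731×-0.73610×-0.40479 + 0.67688×0.91441×0.87650 = 0.617713 + 0.542506 = 1.160219.
Q̄ = (S₀/π) × [bracket] = (589/π) × 1.160219 = 217.52 W/m².
Ratio Q̄_A / Q̄_B = 210.98 / 217.52 = 0.9699.

Q̄_A / Q̄_B ≈ 0.970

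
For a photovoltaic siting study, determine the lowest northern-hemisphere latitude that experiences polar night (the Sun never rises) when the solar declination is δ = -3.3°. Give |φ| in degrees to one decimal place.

Polar night requires cos H₀ = −tan φ tan δ ≥ 1, i.e. tan φ tan δ ≤ −1.
The boundary is |tan φ| · |tan δ| = 1, so |φ| = 90° − |δ| = 90° − 3.3° = 86.7° in the northern hemisphere.

|φ| = 86.7°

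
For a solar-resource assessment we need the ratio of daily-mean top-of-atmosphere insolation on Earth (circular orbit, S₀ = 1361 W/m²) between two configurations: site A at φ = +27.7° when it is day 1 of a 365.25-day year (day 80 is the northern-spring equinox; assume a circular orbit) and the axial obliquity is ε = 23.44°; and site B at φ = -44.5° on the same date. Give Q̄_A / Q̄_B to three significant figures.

— Configuration A (φ=+27.7°):
Solar longitude: λ_s = 360° × (1 − 80)/365.25 = -77.864°, i.e. -77.864° + 360° = 282.136°.
sin δ = sin 23.44° × sin 282.136° = -0.38890, so δ = -22.886°.
cos H₀ = −tan(+27.7°) tan(-22.886°) = 0.2216, H₀ = 1.3473 rad.
Bracket: H₀ sin φ sin δ + cos φ cos δ sin H₀ = 1.3473×0.46484×-0.38890 + 0.88539×0.92128×0.97513 = -0.243560 + 0.795406 = 0.551846.
Q̄ = (S₀/π) × [bracket] = (1361/π) × 0.551846 = 239.07 W/m².
— Configuration B (φ=-44.5°):
cos H₀ = −tan(-44.5°) tan(-22.886°) = -0.4148, H₀ = 1.9985 rad.
Bracket: H₀ sin φ sin δ + cos φ cos δ sin H₀ = 1.9985×-0.70091×-0.38890 + 0.71325×0.92128×0.90990 = 0.544759 + 0.597898 = 1.142657.
Q̄ = (S₀/π) × [bracket] = (1361/π) × 1.142657 = 495.02 W/m².
Ratio Q̄_A / Q̄_B = 239.07 / 495.02 = 0.4830.

Q̄_A / Q̄_B ≈ 0.483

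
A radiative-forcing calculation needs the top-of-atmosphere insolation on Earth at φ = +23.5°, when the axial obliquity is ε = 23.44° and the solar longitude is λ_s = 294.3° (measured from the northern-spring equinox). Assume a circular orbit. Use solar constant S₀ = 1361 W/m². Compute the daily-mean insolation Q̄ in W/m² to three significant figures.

Solar declination: sin δ = sin ε · sin λ_s = sin 23.44° × sin 294.3° = -0.36255, so δ = -21.257°.
cos H₀ = −tan(+23.5°) tan(-21.257°) = 0.1691, H₀ = 1.4008 rad.
Bracket: H₀ sin φ sin δ + cos φ cos δ sin H₀ = 1.4008×0.39875×-0.36255 + 0.91706×0.93197×0.98559 = -0.202509 + 0.842357 = 0.639848.
Q̄ = (S₀/π) × [bracket] = (1361/π) × 0.639848 = 277.2 W/m².

Q̄ ≈ 277 W/m²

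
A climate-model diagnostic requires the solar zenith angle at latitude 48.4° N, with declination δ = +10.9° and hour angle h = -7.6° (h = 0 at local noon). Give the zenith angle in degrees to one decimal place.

cos θ_z = sin ϕ sin δ + cos ϕ cos δ cos h = 0.141405 + 0.646221 = 0.787626.
θ_z = arccos(0.787626) = 38.0°.

θ_z = 38.0°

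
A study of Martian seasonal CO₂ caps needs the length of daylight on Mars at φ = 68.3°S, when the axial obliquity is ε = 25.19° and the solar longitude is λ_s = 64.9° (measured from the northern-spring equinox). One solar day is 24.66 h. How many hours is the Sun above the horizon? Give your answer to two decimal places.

Solar declination: sin δ = sin ε · sin λ_s = sin 25.19° × sin 64.9° = 0.38543, so δ = +22.670°.
cos H₀ = −tan φ · tan δ = 1.0496 ≥ 1, so the Sun never rises (polar night) and H₀ = 0.
Daylight = 2H₀/(2π) × 24.66 h = (0.0000/π) × 24.66 = 0.00 h.

0.00 h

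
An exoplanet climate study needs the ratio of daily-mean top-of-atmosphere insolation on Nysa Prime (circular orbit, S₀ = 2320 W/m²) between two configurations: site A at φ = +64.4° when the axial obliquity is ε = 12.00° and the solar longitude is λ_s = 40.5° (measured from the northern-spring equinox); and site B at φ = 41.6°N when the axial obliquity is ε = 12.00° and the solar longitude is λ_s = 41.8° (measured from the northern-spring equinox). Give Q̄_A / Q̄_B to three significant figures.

— Configuration A (φ=+64.4°):
Solar declination: sin δ = sin ε · sin λ_s = sin 12.00° × sin 40.5° = 0.13503, so δ = +7.760°.
cos H₀ = −tan(+64.4°) tan(+7.760°) = -0.2844, H₀ = 1.8592 rad.
Bracket: H₀ sin φ sin δ + cos φ cos δ sin H₀ = 1.8592×0.90183×0.13503 + 0.43209×0.99084×0.95870 = 0.226402 + 0.410450 = 0.636852.
Q̄ = (S₀/π) × [bracket] = (2320/π) × 0.636852 = 470.30 W/m².
— Configuration B (φ=+41.6°):
Solar declination: sin δ = sin ε · sin λ_s = sin 12.00° × sin 41.8° = 0.13858, so δ = +7.966°.
cos H₀ = −tan(+41.6°) tan(+7.966°) = -0.1242, H₀ = 1.6954 rad.
Bracket: H₀ sin φ sin δ + cos φ cos δ sin H₀ = 1.6954×0.66393×0.13858 + 0.74780×0.99035×0.99225 = 0.155989 + 0.734844 = 0.890833.
Q̄ = (S₀/π) × [bracket] = (2320/π) × 0.890833 = 657.86 W/m².
Ratio Q̄_A / Q̄_B = 470.30 / 657.86 = 0.7149.

Q̄_A / Q̄_B ≈ 0.715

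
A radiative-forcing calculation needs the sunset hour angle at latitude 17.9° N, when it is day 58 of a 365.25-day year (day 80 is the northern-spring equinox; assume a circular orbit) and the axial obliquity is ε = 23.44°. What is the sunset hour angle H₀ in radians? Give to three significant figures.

H₀ = 1.52 rad

Solar longitude: λ_s = 360° × (58 − 80)/365.25 = -21.684°, i.e. -21.684° + 360° = 338.316°.
sin δ = sin 23.44° × sin 338.316° = -0.14698, so δ = -8.452°.
cos H₀ = −tan φ · tan δ = −tan(+17.9°) × tan(-8.452°) = 0.0480, so H₀ = 1.5228 rad = 87.25°.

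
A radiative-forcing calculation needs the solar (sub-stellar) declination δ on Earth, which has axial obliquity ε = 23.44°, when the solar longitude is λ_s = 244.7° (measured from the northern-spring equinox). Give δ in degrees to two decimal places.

δ = -21.08°

sin δ = sin ε · sin λ_s = sin 23.44° × sin 244.7° = -0.359634.
δ = arcsin(-0.359634) = -21.08°.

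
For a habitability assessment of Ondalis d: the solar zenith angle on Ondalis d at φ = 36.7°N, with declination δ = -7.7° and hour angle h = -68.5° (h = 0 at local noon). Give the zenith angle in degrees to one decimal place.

cos θ_z = sin φ sin δ + cos φ cos δ cos h = -0.080074 + 0.291202 = 0.211128.
θ_z = arccos(0.211128) = 77.8°.

θ_z = 77.8°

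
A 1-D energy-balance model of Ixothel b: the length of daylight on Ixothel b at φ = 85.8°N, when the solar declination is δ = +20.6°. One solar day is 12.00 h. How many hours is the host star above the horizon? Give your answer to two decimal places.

Sunrise equation: cos H₀ = −tan φ · tan δ = -5.1184 ≤ −1, so the host star never sets (polar day) and H₀ = π.
Daylight = 2H₀/(2π) × 12.00 h = (3.1416/π) × 12.00 = 12.00 h.

12.00 h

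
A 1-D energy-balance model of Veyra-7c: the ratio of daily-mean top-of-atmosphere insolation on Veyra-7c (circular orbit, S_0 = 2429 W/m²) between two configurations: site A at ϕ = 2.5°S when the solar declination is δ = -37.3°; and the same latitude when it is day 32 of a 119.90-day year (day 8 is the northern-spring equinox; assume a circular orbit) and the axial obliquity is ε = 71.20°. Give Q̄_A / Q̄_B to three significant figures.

Q̄_A / Q̄_B ≈ 2.24

— Configuration A (ϕ=-2.5°):
cos h₀ = −tan(-2.5°) tan(-37.300°) = -0.0333, h₀ = 1.6041 rad.
Bracket: h₀ sin ϕ sin δ + cos ϕ cos δ sin h₀ = 1.6041×-0.04362×-0.60599 + 0.99905×0.79547×0.99945 = 0.042402 + 0.794277 = 0.836679.
Q̄ = (S_0/π) × [bracket] = (2429/π) × 0.836679 = 646.90 W/m².
— Configuration B (ϕ=-2.5°):
Solar longitude: L_s = 360° × (32 − 8)/119.90 = 72.060°.
sin δ = sin 71.20° × sin 72.060° = 0.90062, so δ = +64.240°.
cos h₀ = −tan(-2.5°) tan(+64.240°) = 0.0905, h₀ = 1.4802 rad.
Bracket: h₀ sin ϕ sin δ + cos ϕ cos δ sin h₀ = 1.4802×-0.04362×0.90062 + 0.99905×0.43460×0.99590 = -0.058150 + 0.432407 = 0.374257.
Q̄ = (S_0/π) × [bracket] = (2429/π) × 0.374257 = 289.37 W/m².
Ratio Q̄_A / Q̄_B = 646.90 / 289.37 = 2.236.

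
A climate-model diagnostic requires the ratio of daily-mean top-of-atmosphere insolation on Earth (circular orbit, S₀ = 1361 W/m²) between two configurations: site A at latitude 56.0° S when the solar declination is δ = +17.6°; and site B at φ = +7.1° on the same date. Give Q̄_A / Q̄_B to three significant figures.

— Configuration A (φ=-56.0°):
cos H₀ = −tan(-56.0°) tan(+17.600°) = 0.4703, H₀ = 1.0812 rad.
Bracket: H₀ sin φ sin δ + cos φ cos δ sin H₀ = 1.0812×-0.82904×0.30237 + 0.55919×0.95319×0.88251 = -0.271032 + 0.470390 = 0.199358.
Q̄ = (S₀/π) × [bracket] = (1361/π) × 0.199358 = 86.366 W/m².
— Configuration B (φ=+7.1°):
cos H₀ = −tan(+7.1°) tan(+17.600°) = -0.0395, H₀ = 1.6103 rad.
Bracket: H₀ sin φ sin δ + cos φ cos δ sin H₀ = 1.6103×0.12360×0.30237 + 0.99233×0.95319×0.99922 = 0.060182 + 0.945141 = 1.005323.
Q̄ = (S₀/π) × [bracket] = (1361/π) × 1.005323 = 435.53 W/m².
Ratio Q̄_A / Q̄_B = 86.366 / 435.53 = 0.1983.

Q̄_A / Q̄_B ≈ 0.198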